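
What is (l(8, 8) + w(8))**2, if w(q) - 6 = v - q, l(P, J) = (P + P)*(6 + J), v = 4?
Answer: 51076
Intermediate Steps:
l(P, J) = 2*P*(6 + J) (l(P, J) = (2*P)*(6 + J) = 2*P*(6 + J))
w(q) = 10 - q (w(q) = 6 + (4 - q) = 10 - q)
(l(8, 8) + w(8))**2 = (2*8*(6 + 8) + (10 - 1*8))**2 = (2*8*14 + (10 - 8))**2 = (224 + 2)**2 = 226**2 = 51076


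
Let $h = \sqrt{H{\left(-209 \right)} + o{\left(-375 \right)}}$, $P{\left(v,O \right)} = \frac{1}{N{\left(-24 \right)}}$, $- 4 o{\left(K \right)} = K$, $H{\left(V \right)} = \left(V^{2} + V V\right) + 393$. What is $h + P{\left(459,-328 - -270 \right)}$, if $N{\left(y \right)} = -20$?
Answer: $- \frac{1}{20} + \frac{\sqrt{351395}}{2} \approx 296.34$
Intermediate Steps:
$H{\left(V \right)} = 393 + 2 V^{2}$ ($H{\left(V \right)} = \left(V^{2} + V^{2}\right) + 393 = 2 V^{2} + 393 = 393 + 2 V^{2}$)
$o{\left(K \right)} = - \frac{K}{4}$
$P{\left(v,O \right)} = - \frac{1}{20}$ ($P{\left(v,O \right)} = \frac{1}{-20} = - \frac{1}{20}$)
$h = \frac{\sqrt{351395}}{2}$ ($h = \sqrt{\left(393 + 2 \left(-209\right)^{2}\right) - - \frac{375}{4}} = \sqrt{\left(393 + 2 \cdot 43681\right) + \frac{375}{4}} = \sqrt{\left(393 + 87362\right) + \frac{375}{4}} = \sqrt{87755 + \frac{375}{4}} = \sqrt{\frac{351395}{4}} = \frac{\sqrt{351395}}{2} \approx 296.39$)
$h + P{\left(459,-328 - -270 \right)} = \frac{\sqrt{351395}}{2} - \frac{1}{20} = - \frac{1}{20} + \frac{\sqrt{351395}}{2}$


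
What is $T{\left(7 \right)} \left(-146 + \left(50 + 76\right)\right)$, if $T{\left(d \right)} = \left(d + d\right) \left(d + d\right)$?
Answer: $-3920$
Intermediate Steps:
$T{\left(d \right)} = 4 d^{2}$ ($T{\left(d \right)} = 2 d 2 d = 4 d^{2}$)
$T{\left(7 \right)} \left(-146 + \left(50 + 76\right)\right) = 4 \cdot 7^{2} \left(-146 + \left(50 + 76\right)\right) = 4 \cdot 49 \left(-146 + 126\right) = 196 \left(-20\right) = -3920$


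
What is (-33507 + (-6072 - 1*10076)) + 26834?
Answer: -22821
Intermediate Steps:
(-33507 + (-6072 - 1*10076)) + 26834 = (-33507 + (-6072 - 10076)) + 26834 = (-33507 - 16148) + 26834 = -49655 + 26834 = -22821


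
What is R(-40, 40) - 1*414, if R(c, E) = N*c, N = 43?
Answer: -2134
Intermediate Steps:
R(c, E) = 43*c
R(-40, 40) - 1*414 = 43*(-40) - 1*414 = -1720 - 414 = -2134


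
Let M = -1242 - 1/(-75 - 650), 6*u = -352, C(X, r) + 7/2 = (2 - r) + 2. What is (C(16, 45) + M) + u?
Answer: -5851469/4350 ≈ -1345.2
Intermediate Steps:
C(X, r) = ½ - r (C(X, r) = -7/2 + ((2 - r) + 2) = -7/2 + (4 - r) = ½ - r)
u = -176/3 (u = (⅙)*(-352) = -176/3 ≈ -58.667)
M = -900449/725 (M = -1242 - 1/(-725) = -1242 - 1*(-1/725) = -1242 + 1/725 = -900449/725 ≈ -1242.0)
(C(16, 45) + M) + u = ((½ - 1*45) - 900449/725) - 176/3 = ((½ - 45) - 900449/725) - 176/3 = (-89/2 - 900449/725) - 176/3 = -1865423/1450 - 176/3 = -5851469/4350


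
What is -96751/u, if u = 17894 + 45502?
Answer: -96751/63396 ≈ -1.5261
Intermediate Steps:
u = 63396
-96751/u = -96751/63396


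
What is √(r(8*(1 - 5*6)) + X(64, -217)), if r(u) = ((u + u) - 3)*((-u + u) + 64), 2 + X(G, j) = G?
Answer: 3*I*√3314 ≈ 172.7*I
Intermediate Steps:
X(G, j) = -2 + G
r(u) = -192 + 128*u (r(u) = (2*u - 3)*(0 + 64) = (-3 + 2*u)*64 = -192 + 128*u)
√(r(8*(1 - 5*6)) + X(64, -217)) = √((-192 + 128*(8*(1 - 5*6))) + (-2 + 64)) = √((-192 + 128*(8*(1 - 30))) + 62) = √((-192 + 128*(8*(-29))) + 62) = √((-192 + 128*(-232)) + 62) = √((-192 - 29696) + 62) = √(-29888 + 62) = √(-29826) = 3*I*√3314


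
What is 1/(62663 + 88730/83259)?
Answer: 83259/5217347447 ≈ 1.5958e-5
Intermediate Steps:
1/(62663 + 88730/83259) = 1/(5217347447/83259) = 83259/5217347447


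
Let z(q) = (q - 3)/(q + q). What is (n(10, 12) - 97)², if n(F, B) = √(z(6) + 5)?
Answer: (194 - √21)²/4 ≈ 8969.7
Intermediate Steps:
z(q) = (-3 + q)/(2*q) (z(q) = (-3 + q)/((2*q)) = (-3 + q)*(1/(2*q)) = (-3 + q)/(2*q))
n(F, B) = √21/2 (n(F, B) = √((½)*(-3 + 6)/6 + 5) = √((½)*(⅙)*3 + 5) = √(¼ + 5) = √(21/4) = √21/2)
(n(10, 12) - 97)² = (√21/2 - 97)² = (-97 + √21/2)²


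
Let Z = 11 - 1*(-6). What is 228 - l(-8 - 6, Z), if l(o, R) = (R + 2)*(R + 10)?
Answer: -285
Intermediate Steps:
Z = 17 (Z = 11 + 6 = 17)
l(o, R) = (2 + R)*(10 + R)
228 - l(-8 - 6, Z) = 228 - (20 + 17² + 12*17) = 228 - (20 + 289 + 204) = 228 - 1*513 = 228 - 513 = -285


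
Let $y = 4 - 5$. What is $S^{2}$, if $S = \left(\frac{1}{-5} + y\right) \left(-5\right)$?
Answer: $36$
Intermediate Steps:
$y = -1$ ($y = 4 - 5 = -1$)
$S = 6$ ($S = \left(\frac{1}{-5} - 1\right) \left(-5\right) = \left(- \frac{1}{5} - 1\right) \left(-5\right) = \left(- \frac{6}{5}\right) \left(-5\right) = 6$)
$S^{2} = 6^{2} = 36$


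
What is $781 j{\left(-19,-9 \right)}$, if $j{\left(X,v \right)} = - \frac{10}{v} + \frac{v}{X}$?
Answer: $\frac{211651}{171} \approx 1237.7$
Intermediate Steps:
$781 j{\left(-19,-9 \right)} = 781 \left(- \frac{10}{-9} - \frac{9}{-19}\right) = 781 \left(\left(-10\right) \left(- \frac{1}{9}\right) - - \frac{9}{19}\right) = 781 \left(\frac{10}{9} + \frac{9}{19}\right) = 781 \cdot \frac{271}{171} = \frac{211651}{171}$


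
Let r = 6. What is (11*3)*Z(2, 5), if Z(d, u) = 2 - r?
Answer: -132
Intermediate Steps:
Z(d, u) = -4 (Z(d, u) = 2 - 1*6 = 2 - 6 = -4)
(11*3)*Z(2, 5) = (11*3)*(-4) = 33*(-4) = -132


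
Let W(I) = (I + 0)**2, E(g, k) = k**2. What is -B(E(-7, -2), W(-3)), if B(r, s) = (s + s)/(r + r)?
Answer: -9/4 ≈ -2.2500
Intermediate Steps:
W(I) = I**2
B(r, s) = s/r (B(r, s) = (2*s)/((2*r)) = (2*s)*(1/(2*r)) = s/r)
-B(E(-7, -2), W(-3)) = -(-3)**2/((-2)**2) = -9/4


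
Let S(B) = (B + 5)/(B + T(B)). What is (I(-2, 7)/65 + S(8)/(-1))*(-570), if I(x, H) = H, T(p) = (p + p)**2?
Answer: -19057/572 ≈ -33.316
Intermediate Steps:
T(p) = 4*p**2 (T(p) = (2*p)**2 = 4*p**2)
S(B) = (5 + B)/(B + 4*B**2) (S(B) = (B + 5)/(B + 4*B**2) = (5 + B)/(B + 4*B**2))
(I(-2, 7)/65 + S(8)/(-1))*(-570) = (7/65 + ((5 + 8)/(8*(1 + 4*8)))/(-1))*(-570) = (7*(1/65) + ((1/8)*13/(1 + 32))*(-1))*(-570) = (7/65 + ((1/8)*13/33)*(-1))*(-570) = (7/65 + ((1/8)*(1/33)*13)*(-1))*(-570) = (7/65 + (13/264)*(-1))*(-570) = (7/65 - 13/264)*(-570) = (1003/17160)*(-570) = -19057/572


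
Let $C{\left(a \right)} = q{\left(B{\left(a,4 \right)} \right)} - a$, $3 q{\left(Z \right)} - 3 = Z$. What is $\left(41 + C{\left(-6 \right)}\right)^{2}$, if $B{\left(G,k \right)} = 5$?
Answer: $\frac{22201}{9} \approx 2466.8$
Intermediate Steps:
$q{\left(Z \right)} = 1 + \frac{Z}{3}$
$C{\left(a \right)} = \frac{8}{3} - a$ ($C{\left(a \right)} = \left(1 + \frac{1}{3} \cdot 5\right) - a = \left(1 + \frac{5}{3}\right) - a = \frac{8}{3} - a$)
$\left(41 + C{\left(-6 \right)}\right)^{2} = \left(41 + \left(\frac{8}{3} - -6\right)\right)^{2} = \left(41 + \left(\frac{8}{3} + 6\right)\right)^{2} = \left(41 + \frac{26}{3}\right)^{2} = \left(\frac{149}{3}\right)^{2} = \frac{22201}{9}$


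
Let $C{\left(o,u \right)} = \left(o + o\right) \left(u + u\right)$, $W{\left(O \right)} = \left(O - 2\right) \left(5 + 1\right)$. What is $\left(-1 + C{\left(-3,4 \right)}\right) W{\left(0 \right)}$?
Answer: $588$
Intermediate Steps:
$W{\left(O \right)} = -12 + 6 O$ ($W{\left(O \right)} = \left(-2 + O\right) 6 = -12 + 6 O$)
$C{\left(o,u \right)} = 4 o u$ ($C{\left(o,u \right)} = 2 o 2 u = 4 o u$)
$\left(-1 + C{\left(-3,4 \right)}\right) W{\left(0 \right)} = \left(-1 + 4 \left(-3\right) 4\right) \left(-12 + 6 \cdot 0\right) = \left(-1 - 48\right) \left(-12 + 0\right) = \left(-49\right) \left(-12\right) = 588$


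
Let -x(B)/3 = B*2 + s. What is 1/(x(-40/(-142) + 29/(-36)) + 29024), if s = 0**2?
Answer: 426/12365563 ≈ 3.4450e-5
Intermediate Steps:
s = 0
x(B) = -6*B (x(B) = -3*(B*2 + 0) = -3*(2*B + 0) = -6*B)
1/(x(-40/(-142) + 29/(-36)) + 29024) = 1/(-6*(-40/(-142) + 29/(-36)) + 29024) = 1/(-6*(-40*(-1/142) + 29*(-1/36)) + 29024) = 1/(-6*(20/71 - 29/36) + 29024) = 1/(-6*(-1339/2556) + 29024) = 1/(1339/426 + 29024) = 1/(12365563/426) = 426/12365563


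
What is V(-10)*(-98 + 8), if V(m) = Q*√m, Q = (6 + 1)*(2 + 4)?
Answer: -3780*I*√10 ≈ -11953.0*I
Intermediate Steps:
Q = 42 (Q = 7*6 = 42)
V(m) = 42*√m
V(-10)*(-98 + 8) = (42*√(-10))*(-98 + 8) = (42*(I*√10))*(-90) = (42*I*√10)*(-90) = -3780*I*√10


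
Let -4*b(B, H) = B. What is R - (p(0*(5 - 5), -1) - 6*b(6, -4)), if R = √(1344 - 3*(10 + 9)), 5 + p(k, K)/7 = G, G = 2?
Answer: 12 + 3*√143 ≈ 47.875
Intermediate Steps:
b(B, H) = -B/4
p(k, K) = -21 (p(k, K) = -35 + 7*2 = -35 + 14 = -21)
R = 3*√143 (R = √(1344 - 3*19) = √(1344 - 57) = √1287 = 3*√143 ≈ 35.875)
R - (p(0*(5 - 5), -1) - 6*b(6, -4)) = 3*√143 - (-21 - (-3)*6/2) = 3*√143 - (-21 - 6*(-3/2)) = 3*√143 - (-21 + 9) = 3*√143 - 1*(-12) = 3*√143 + 12 = 12 + 3*√143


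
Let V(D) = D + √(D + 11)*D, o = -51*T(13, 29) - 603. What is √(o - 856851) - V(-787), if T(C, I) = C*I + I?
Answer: 787 + 4*I*√54885 + 1574*I*√194 ≈ 787.0 + 22860.0*I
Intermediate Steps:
T(C, I) = I + C*I
o = -21309 (o = -1479*(1 + 13) - 603 = -1479*14 - 603 = -51*406 - 603 = -20706 - 603 = -21309)
V(D) = D + D*√(11 + D) (V(D) = D + √(11 + D)*D = D + D*√(11 + D))
√(o - 856851) - V(-787) = √(-21309 - 856851) - (-787)*(1 + √(11 - 787)) = √(-878160) - (-787)*(1 + √(-776)) = 4*I*√54885 - (-787)*(1 + 2*I*√194) = 4*I*√54885 - (-787 - 1574*I*√194) = 4*I*√54885 + (787 + 1574*I*√194) = 787 + 4*I*√54885 + 1574*I*√194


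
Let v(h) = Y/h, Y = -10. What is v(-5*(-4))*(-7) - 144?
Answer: -281/2 ≈ -140.50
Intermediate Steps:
v(h) = -10/h
v(-5*(-4))*(-7) - 144 = -10/((-5*(-4)))*(-7) - 144 = -10/20*(-7) - 144 = -10*1/20*(-7) - 144 = -½*(-7) - 144 = 7/2 - 144 = -281/2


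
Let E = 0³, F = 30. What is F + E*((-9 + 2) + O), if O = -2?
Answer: 30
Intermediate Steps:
E = 0
F + E*((-9 + 2) + O) = 30 + 0*((-9 + 2) - 2) = 30 + 0*(-7 - 2) = 30 + 0*(-9) = 30 + 0 = 30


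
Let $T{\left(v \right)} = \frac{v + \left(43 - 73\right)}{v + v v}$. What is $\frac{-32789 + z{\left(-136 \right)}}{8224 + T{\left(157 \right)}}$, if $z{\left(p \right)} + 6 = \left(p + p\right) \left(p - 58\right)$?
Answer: $\frac{495450238}{204004671} \approx 2.4286$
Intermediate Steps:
$T{\left(v \right)} = \frac{-30 + v}{v + v^{2}}$ ($T{\left(v \right)} = \frac{v - 30}{v + v^{2}} = \frac{-30 + v}{v + v^{2}}$)
$z{\left(p \right)} = -6 + 2 p \left(-58 + p\right)$ ($z{\left(p \right)} = -6 + \left(p + p\right) \left(p - 58\right) = -6 + 2 p \left(-58 + p\right)$)
$\frac{-32789 + z{\left(-136 \right)}}{8224 + T{\left(157 \right)}} = \frac{-32789 - \left(-15770 - 36992\right)}{8224 + \frac{-30 + 157}{157 \left(1 + 157\right)}} = \frac{-32789 + \left(-6 + 15776 + 2 \cdot 18496\right)}{8224 + \frac{1}{157} \cdot \frac{1}{158} \cdot 127} = \frac{-32789 + \left(-6 + 15776 + 36992\right)}{8224 + \frac{1}{157} \cdot \frac{1}{158} \cdot 127} = \frac{-32789 + 52762}{8224 + \frac{127}{24806}} = \frac{19973}{\frac{204004671}{24806}} = 19973 \cdot \frac{24806}{204004671} = \frac{495450238}{204004671}$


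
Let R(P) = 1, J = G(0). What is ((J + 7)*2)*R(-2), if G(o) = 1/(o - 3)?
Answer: 40/3 ≈ 13.333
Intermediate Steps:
G(o) = 1/(-3 + o)
J = -⅓ (J = 1/(-3 + 0) = 1/(-3) = -⅓ ≈ -0.33333)
((J + 7)*2)*R(-2) = ((-⅓ + 7)*2)*1 = ((20/3)*2)*1 = (40/3)*1 = 40/3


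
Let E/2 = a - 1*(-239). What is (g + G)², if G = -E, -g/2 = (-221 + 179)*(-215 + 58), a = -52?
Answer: 183927844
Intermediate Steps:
E = 374 (E = 2*(-52 - 1*(-239)) = 2*(-52 + 239) = 2*187 = 374)
g = -13188 (g = -2*(-221 + 179)*(-215 + 58) = -(-84)*(-157) = -2*6594 = -13188)
G = -374 (G = -1*374 = -374)
(g + G)² = (-13188 - 374)² = (-13562)² = 183927844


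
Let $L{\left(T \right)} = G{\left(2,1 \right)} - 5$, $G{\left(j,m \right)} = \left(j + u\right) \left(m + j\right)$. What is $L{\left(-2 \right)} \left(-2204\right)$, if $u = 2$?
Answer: $-15428$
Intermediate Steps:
$G{\left(j,m \right)} = \left(2 + j\right) \left(j + m\right)$ ($G{\left(j,m \right)} = \left(j + 2\right) \left(m + j\right) = \left(2 + j\right) \left(j + m\right)$)
$L{\left(T \right)} = 7$ ($L{\left(T \right)} = \left(2^{2} + 2 \cdot 2 + 2 \cdot 1 + 2 \cdot 1\right) - 5 = \left(4 + 4 + 2 + 2\right) - 5 = 12 - 5 = 7$)
$L{\left(-2 \right)} \left(-2204\right) = 7 \left(-2204\right) = -15428$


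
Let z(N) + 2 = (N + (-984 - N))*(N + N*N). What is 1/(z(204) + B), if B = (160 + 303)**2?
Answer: -1/40936513 ≈ -2.4428e-8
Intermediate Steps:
B = 214369 (B = 463**2 = 214369)
z(N) = -2 - 984*N - 984*N**2 (z(N) = -2 + (N + (-984 - N))*(N + N*N) = -2 - 984*(N + N**2) = -2 + (-984*N - 984*N**2) = -2 - 984*N - 984*N**2)
1/(z(204) + B) = 1/((-2 - 984*204 - 984*204**2) + 214369) = 1/((-2 - 200736 - 984*41616) + 214369) = 1/((-2 - 200736 - 40950144) + 214369) = 1/(-41150882 + 214369) = 1/(-40936513) = -1/40936513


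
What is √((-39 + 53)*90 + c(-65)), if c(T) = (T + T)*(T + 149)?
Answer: 2*I*√2415 ≈ 98.285*I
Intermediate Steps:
c(T) = 2*T*(149 + T) (c(T) = (2*T)*(149 + T) = 2*T*(149 + T))
√((-39 + 53)*90 + c(-65)) = √((-39 + 53)*90 + 2*(-65)*(149 - 65)) = √(14*90 + 2*(-65)*84) = √(1260 - 10920) = √(-9660) = 2*I*√2415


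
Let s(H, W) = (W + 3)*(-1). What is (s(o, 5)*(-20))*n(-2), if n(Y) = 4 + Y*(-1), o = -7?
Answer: 960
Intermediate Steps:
s(H, W) = -3 - W (s(H, W) = (3 + W)*(-1) = -3 - W)
n(Y) = 4 - Y
(s(o, 5)*(-20))*n(-2) = ((-3 - 1*5)*(-20))*(4 - 1*(-2)) = ((-3 - 5)*(-20))*(4 + 2) = -8*(-20)*6 = 160*6 = 960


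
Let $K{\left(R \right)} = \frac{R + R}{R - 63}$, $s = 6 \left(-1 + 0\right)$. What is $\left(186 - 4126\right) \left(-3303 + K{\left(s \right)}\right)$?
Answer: $\frac{299302100}{23} \approx 1.3013 \cdot 10^{7}$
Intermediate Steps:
$s = -6$ ($s = 6 \left(-1\right) = -6$)
$K{\left(R \right)} = \frac{2 R}{-63 + R}$
$\left(186 - 4126\right) \left(-3303 + K{\left(s \right)}\right) = \left(186 - 4126\right) \left(-3303 + 2 \left(-6\right) \frac{1}{-63 - 6}\right) = - 3940 \left(-3303 + 2 \left(-6\right) \frac{1}{-69}\right) = - 3940 \left(-3303 + 2 \left(-6\right) \left(- \frac{1}{69}\right)\right) = - 3940 \left(-3303 + \frac{4}{23}\right) = \left(-3940\right) \left(- \frac{75965}{23}\right) = \frac{299302100}{23}$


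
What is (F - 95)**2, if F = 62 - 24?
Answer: 3249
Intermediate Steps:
F = 38
(F - 95)**2 = (38 - 95)**2 = (-57)**2 = 3249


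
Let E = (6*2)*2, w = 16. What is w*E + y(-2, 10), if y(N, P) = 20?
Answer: 404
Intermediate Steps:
E = 24 (E = 12*2 = 24)
w*E + y(-2, 10) = 16*24 + 20 = 384 + 20 = 404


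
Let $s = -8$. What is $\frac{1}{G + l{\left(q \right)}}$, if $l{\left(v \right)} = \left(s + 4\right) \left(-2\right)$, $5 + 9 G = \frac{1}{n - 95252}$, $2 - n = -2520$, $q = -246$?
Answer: $\frac{834570}{6212909} \approx 0.13433$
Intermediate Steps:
$n = 2522$ ($n = 2 - -2520 = 2 + 2520 = 2522$)
$G = - \frac{463651}{834570}$ ($G = - \frac{5}{9} + \frac{1}{9 \left(2522 - 95252\right)} = - \frac{5}{9} + \frac{1}{9 \left(-92730\right)} = - \frac{5}{9} + \frac{1}{9} \left(- \frac{1}{92730}\right) = - \frac{5}{9} - \frac{1}{834570} = - \frac{463651}{834570} \approx -0.55556$)
$l{\left(v \right)} = 8$ ($l{\left(v \right)} = \left(-8 + 4\right) \left(-2\right) = \left(-4\right) \left(-2\right) = 8$)
$\frac{1}{G + l{\left(q \right)}} = \frac{1}{- \frac{463651}{834570} + 8} = \frac{1}{\frac{6212909}{834570}} = \frac{834570}{6212909}$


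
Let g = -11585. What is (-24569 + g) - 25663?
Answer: -61817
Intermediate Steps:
(-24569 + g) - 25663 = (-24569 - 11585) - 25663 = -36154 - 25663 = -61817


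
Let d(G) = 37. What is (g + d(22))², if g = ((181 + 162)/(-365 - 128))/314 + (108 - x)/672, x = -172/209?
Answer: 2549700848226742878721/1846478638325025936 ≈ 1380.8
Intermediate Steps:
x = -172/209 (x = -172*1/209 = -172/209 ≈ -0.82297)
g = 217040189/1358851956 (g = ((181 + 162)/(-365 - 128))/314 + (108 - 1*(-172/209))/672 = (343/(-493))*(1/314) + (108 + 172/209)*(1/672) = (343*(-1/493))*(1/314) + (22744/209)*(1/672) = -343/493*1/314 + 2843/17556 = -343/154802 + 2843/17556 = 217040189/1358851956 ≈ 0.15972)
(g + d(22))² = (217040189/1358851956 + 37)² = (50494562561/1358851956)² = 2549700848226742878721/1846478638325025936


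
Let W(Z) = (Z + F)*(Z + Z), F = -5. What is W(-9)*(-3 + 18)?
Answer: 3780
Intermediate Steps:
W(Z) = 2*Z*(-5 + Z) (W(Z) = (Z - 5)*(Z + Z) = (-5 + Z)*(2*Z) = 2*Z*(-5 + Z))
W(-9)*(-3 + 18) = (2*(-9)*(-5 - 9))*(-3 + 18) = (2*(-9)*(-14))*15 = 252*15 = 3780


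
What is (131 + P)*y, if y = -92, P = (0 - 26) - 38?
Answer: -6164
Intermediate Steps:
P = -64 (P = -26 - 38 = -64)
(131 + P)*y = (131 - 64)*(-92) = 67*(-92) = -6164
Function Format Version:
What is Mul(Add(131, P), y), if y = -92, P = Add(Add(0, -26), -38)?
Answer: -6164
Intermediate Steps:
P = -64 (P = Add(-26, -38) = -64)
Mul(Add(131, P), y) = Mul(Add(131, -64), -92) = Mul(67, -92) = -6164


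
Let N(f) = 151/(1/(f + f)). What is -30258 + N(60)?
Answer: -12138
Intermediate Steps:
N(f) = 302*f (N(f) = 151/(1/(2*f)) = 151/((1/(2*f))) = 151*(2*f) = 302*f)
-30258 + N(60) = -30258 + 302*60 = -30258 + 18120 = -12138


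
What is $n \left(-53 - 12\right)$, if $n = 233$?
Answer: $-15145$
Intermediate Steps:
$n \left(-53 - 12\right) = 233 \left(-53 - 12\right) = 233 \left(-65\right) = -15145$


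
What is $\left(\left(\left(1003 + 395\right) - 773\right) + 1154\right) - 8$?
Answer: $1771$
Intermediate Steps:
$\left(\left(\left(1003 + 395\right) - 773\right) + 1154\right) - 8 = \left(\left(1398 - 773\right) + 1154\right) - 8 = \left(625 + 1154\right) - 8 = 1779 - 8 = 1771$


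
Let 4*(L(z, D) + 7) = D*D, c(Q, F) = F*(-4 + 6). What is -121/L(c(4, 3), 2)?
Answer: 121/6 ≈ 20.167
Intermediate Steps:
c(Q, F) = 2*F (c(Q, F) = F*2 = 2*F)
L(z, D) = -7 + D²/4 (L(z, D) = -7 + (D*D)/4 = -7 + D²/4)
-121/L(c(4, 3), 2) = -121/(-7 + (¼)*2²) = -121/(-7 + (¼)*4) = -121/(-7 + 1) = -121/(-6) = -121*(-⅙) = 121/6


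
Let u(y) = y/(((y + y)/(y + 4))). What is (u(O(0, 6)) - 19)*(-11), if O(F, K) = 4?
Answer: 165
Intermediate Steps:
u(y) = 2 + y/2 (u(y) = y/(((2*y)/(4 + y))) = y/((2*y/(4 + y))) = y*((4 + y)/(2*y)) = 2 + y/2)
(u(O(0, 6)) - 19)*(-11) = ((2 + (1/2)*4) - 19)*(-11) = ((2 + 2) - 19)*(-11) = (4 - 19)*(-11) = -15*(-11) = 165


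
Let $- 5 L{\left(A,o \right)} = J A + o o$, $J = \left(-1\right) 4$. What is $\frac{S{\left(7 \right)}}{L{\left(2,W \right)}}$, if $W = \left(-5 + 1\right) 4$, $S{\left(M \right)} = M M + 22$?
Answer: $- \frac{355}{248} \approx -1.4315$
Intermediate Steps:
$J = -4$
$S{\left(M \right)} = 22 + M^{2}$ ($S{\left(M \right)} = M^{2} + 22 = 22 + M^{2}$)
$W = -16$ ($W = \left(-4\right) 4 = -16$)
$L{\left(A,o \right)} = - \frac{o^{2}}{5} + \frac{4 A}{5}$ ($L{\left(A,o \right)} = - \frac{- 4 A + o o}{5} = - \frac{- 4 A + o^{2}}{5} = - \frac{o^{2} - 4 A}{5} = - \frac{o^{2}}{5} + \frac{4 A}{5}$)
$\frac{S{\left(7 \right)}}{L{\left(2,W \right)}} = \frac{22 + 7^{2}}{- \frac{\left(-16\right)^{2}}{5} + \frac{4}{5} \cdot 2} = \frac{22 + 49}{\left(- \frac{1}{5}\right) 256 + \frac{8}{5}} = \frac{71}{- \frac{256}{5} + \frac{8}{5}} = \frac{71}{- \frac{248}{5}} = 71 \left(- \frac{5}{248}\right) = - \frac{355}{248}$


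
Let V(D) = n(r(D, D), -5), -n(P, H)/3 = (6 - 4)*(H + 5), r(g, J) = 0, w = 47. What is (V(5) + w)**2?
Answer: 2209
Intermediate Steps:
n(P, H) = -30 - 6*H (n(P, H) = -3*(6 - 4)*(H + 5) = -6*(5 + H) = -3*(10 + 2*H) = -30 - 6*H)
V(D) = 0 (V(D) = -30 - 6*(-5) = -30 + 30 = 0)
(V(5) + w)**2 = (0 + 47)**2 = 47**2 = 2209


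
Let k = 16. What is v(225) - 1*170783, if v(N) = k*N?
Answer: -167183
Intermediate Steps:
v(N) = 16*N
v(225) - 1*170783 = 16*225 - 1*170783 = 3600 - 170783 = -167183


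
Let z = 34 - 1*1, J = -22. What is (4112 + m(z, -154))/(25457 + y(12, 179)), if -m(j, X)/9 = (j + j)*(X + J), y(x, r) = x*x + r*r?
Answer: 54328/28821 ≈ 1.8850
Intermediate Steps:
z = 33 (z = 34 - 1 = 33)
y(x, r) = r² + x² (y(x, r) = x² + r² = r² + x²)
m(j, X) = -18*j*(-22 + X) (m(j, X) = -9*(j + j)*(X - 22) = -9*2*j*(-22 + X) = -18*j*(-22 + X))
(4112 + m(z, -154))/(25457 + y(12, 179)) = (4112 + 18*33*(22 - 1*(-154)))/(25457 + (179² + 12²)) = (4112 + 18*33*(22 + 154))/(25457 + (32041 + 144)) = (4112 + 18*33*176)/(25457 + 32185) = (4112 + 104544)/57642 = 108656*(1/57642) = 54328/28821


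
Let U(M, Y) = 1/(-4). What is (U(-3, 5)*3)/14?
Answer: -3/56 ≈ -0.053571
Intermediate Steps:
U(M, Y) = -¼
(U(-3, 5)*3)/14 = -¼*3/14 = -¾*1/14 = -3/56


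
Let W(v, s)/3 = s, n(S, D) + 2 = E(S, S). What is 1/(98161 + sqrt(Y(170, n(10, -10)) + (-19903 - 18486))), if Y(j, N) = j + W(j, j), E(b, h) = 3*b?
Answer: 14023/1376517090 - I*sqrt(37709)/9635619630 ≈ 1.0187e-5 - 2.0153e-8*I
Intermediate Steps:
n(S, D) = -2 + 3*S
W(v, s) = 3*s
Y(j, N) = 4*j (Y(j, N) = j + 3*j = 4*j)
1/(98161 + sqrt(Y(170, n(10, -10)) + (-19903 - 18486))) = 1/(98161 + sqrt(4*170 + (-19903 - 18486))) = 1/(98161 + sqrt(680 - 38389)) = 1/(98161 + sqrt(-37709)) = 1/(98161 + I*sqrt(37709))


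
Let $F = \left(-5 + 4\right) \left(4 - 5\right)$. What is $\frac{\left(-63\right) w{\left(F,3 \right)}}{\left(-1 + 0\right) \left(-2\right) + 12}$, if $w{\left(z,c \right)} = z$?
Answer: $- \frac{9}{2} \approx -4.5$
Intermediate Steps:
$F = 1$ ($F = \left(-1\right) \left(-1\right) = 1$)
$\frac{\left(-63\right) w{\left(F,3 \right)}}{\left(-1 + 0\right) \left(-2\right) + 12} = \frac{\left(-63\right) 1}{\left(-1 + 0\right) \left(-2\right) + 12} = - \frac{63}{\left(-1\right) \left(-2\right) + 12} = - \frac{63}{2 + 12} = - \frac{63}{14} = \left(-63\right) \frac{1}{14} = - \frac{9}{2}$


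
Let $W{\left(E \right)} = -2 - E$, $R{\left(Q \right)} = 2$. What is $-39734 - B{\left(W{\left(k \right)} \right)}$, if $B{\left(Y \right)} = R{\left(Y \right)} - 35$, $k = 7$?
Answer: $-39701$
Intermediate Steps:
$B{\left(Y \right)} = -33$ ($B{\left(Y \right)} = 2 - 35 = -33$)
$-39734 - B{\left(W{\left(k \right)} \right)} = -39734 - -33 = -39734 + 33 = -39701$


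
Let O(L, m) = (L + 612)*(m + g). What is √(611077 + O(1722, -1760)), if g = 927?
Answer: I*√1333145 ≈ 1154.6*I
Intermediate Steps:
O(L, m) = (612 + L)*(927 + m) (O(L, m) = (L + 612)*(m + 927) = (612 + L)*(927 + m))
√(611077 + O(1722, -1760)) = √(611077 + (567324 + 612*(-1760) + 927*1722 + 1722*(-1760))) = √(611077 + (567324 - 1077120 + 1596294 - 3030720)) = √(611077 - 1944222) = √(-1333145) = I*√1333145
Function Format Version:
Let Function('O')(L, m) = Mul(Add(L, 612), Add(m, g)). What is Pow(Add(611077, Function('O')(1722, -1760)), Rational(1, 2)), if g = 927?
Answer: Mul(I, Pow(1333145, Rational(1, 2))) ≈ Mul(1154.6, I)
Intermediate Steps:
Function('O')(L, m) = Mul(Add(612, L), Add(927, m)) (Function('O')(L, m) = Mul(Add(L, 612), Add(m, 927)) = Mul(Add(612, L), Add(927, m)))
Pow(Add(611077, Function('O')(1722, -1760)), Rational(1, 2)) = Pow(Add(611077, Add(567324, Mul(612, -1760), Mul(927, 1722), Mul(1722, -1760))), Rational(1, 2)) = Pow(Add(611077, Add(567324, -1077120, 1596294, -3030720)), Rational(1, 2)) = Pow(Add(611077, -1944222), Rational(1, 2)) = Pow(-1333145, Rational(1, 2)) = Mul(I, Pow(1333145, Rational(1, 2)))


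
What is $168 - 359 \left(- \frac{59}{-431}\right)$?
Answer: $\frac{51227}{431} \approx 118.86$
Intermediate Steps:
$168 - 359 \left(- \frac{59}{-431}\right) = 168 - 359 \left(\left(-59\right) \left(- \frac{1}{431}\right)\right) = 168 - \frac{21181}{431} = \frac{51227}{431}$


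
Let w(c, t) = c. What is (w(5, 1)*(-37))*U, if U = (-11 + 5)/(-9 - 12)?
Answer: -370/7 ≈ -52.857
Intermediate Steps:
U = 2/7 (U = -6/(-21) = -6*(-1/21) = 2/7 ≈ 0.28571)
(w(5, 1)*(-37))*U = (5*(-37))*(2/7) = -185*2/7 = -370/7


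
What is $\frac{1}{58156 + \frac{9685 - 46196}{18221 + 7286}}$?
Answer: $\frac{25507}{1483348581} \approx 1.7196 \cdot 10^{-5}$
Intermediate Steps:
$\frac{1}{58156 + \frac{9685 - 46196}{18221 + 7286}} = \frac{1}{58156 - \frac{36511}{25507}} = \frac{1}{\frac{1483348581}{25507}} = \frac{25507}{1483348581}$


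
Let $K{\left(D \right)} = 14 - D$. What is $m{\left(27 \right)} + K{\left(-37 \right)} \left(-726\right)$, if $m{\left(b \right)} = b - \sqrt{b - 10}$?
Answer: $-36999 - \sqrt{17} \approx -37003.0$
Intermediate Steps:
$m{\left(b \right)} = b - \sqrt{-10 + b}$
$m{\left(27 \right)} + K{\left(-37 \right)} \left(-726\right) = \left(27 - \sqrt{-10 + 27}\right) + \left(14 - -37\right) \left(-726\right) = \left(27 - \sqrt{17}\right) + \left(14 + 37\right) \left(-726\right) = \left(27 - \sqrt{17}\right) + 51 \left(-726\right) = \left(27 - \sqrt{17}\right) - 37026 = -36999 - \sqrt{17}$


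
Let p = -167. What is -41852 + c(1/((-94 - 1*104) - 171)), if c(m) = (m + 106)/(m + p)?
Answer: -2579126761/61624 ≈ -41853.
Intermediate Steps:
c(m) = (106 + m)/(-167 + m) (c(m) = (m + 106)/(m - 167) = (106 + m)/(-167 + m))
-41852 + c(1/((-94 - 1*104) - 171)) = -41852 + (106 + 1/((-94 - 1*104) - 171))/(-167 + 1/((-94 - 1*104) - 171)) = -41852 + (106 + 1/((-94 - 104) - 171))/(-167 + 1/((-94 - 104) - 171)) = -41852 + (106 + 1/(-198 - 171))/(-167 + 1/(-198 - 171)) = -41852 + (106 + 1/(-369))/(-167 + 1/(-369)) = -41852 + (106 - 1/369)/(-167 - 1/369) = -41852 + (39113/369)/(-61624/369) = -41852 - 369/61624*39113/369 = -41852 - 39113/61624 = -2579126761/61624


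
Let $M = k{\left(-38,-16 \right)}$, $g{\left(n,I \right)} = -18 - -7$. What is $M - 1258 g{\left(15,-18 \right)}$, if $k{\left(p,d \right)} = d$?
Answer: $13822$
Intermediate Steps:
$g{\left(n,I \right)} = -11$ ($g{\left(n,I \right)} = -18 + 7 = -11$)
$M = -16$
$M - 1258 g{\left(15,-18 \right)} = -16 - -13838 = -16 + 13838 = 13822$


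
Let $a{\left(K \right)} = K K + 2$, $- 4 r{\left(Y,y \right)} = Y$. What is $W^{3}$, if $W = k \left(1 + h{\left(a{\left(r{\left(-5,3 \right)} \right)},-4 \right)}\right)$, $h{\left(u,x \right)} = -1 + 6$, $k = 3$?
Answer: $5832$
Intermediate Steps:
$r{\left(Y,y \right)} = - \frac{Y}{4}$
$a{\left(K \right)} = 2 + K^{2}$ ($a{\left(K \right)} = K^{2} + 2 = 2 + K^{2}$)
$h{\left(u,x \right)} = 5$
$W = 18$ ($W = 3 \left(1 + 5\right) = 3 \cdot 6 = 18$)
$W^{3} = 18^{3} = 5832$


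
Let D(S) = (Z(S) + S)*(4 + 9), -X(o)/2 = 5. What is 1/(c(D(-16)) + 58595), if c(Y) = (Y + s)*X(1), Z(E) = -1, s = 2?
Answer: 1/60785 ≈ 1.6451e-5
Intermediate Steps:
X(o) = -10 (X(o) = -2*5 = -10)
D(S) = -13 + 13*S (D(S) = (-1 + S)*(4 + 9) = (-1 + S)*13 = -13 + 13*S)
c(Y) = -20 - 10*Y (c(Y) = (Y + 2)*(-10) = (2 + Y)*(-10) = -20 - 10*Y)
1/(c(D(-16)) + 58595) = 1/((-20 - 10*(-13 + 13*(-16))) + 58595) = 1/((-20 - 10*(-13 - 208)) + 58595) = 1/((-20 - 10*(-221)) + 58595) = 1/((-20 + 2210) + 58595) = 1/(2190 + 58595) = 1/60785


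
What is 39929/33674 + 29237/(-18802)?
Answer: -58445420/158284637 ≈ -0.36924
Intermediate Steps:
39929/33674 + 29237/(-18802) = 39929*(1/33674) + 29237*(-1/18802) = 39929/33674 - 29237/18802 = -58445420/158284637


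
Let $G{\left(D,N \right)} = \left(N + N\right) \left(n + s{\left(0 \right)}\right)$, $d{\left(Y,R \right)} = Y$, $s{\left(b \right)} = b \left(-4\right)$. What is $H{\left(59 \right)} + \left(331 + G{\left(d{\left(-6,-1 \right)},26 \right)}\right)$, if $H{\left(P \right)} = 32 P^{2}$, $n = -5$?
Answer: $111463$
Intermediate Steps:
$s{\left(b \right)} = - 4 b$
$G{\left(D,N \right)} = - 10 N$ ($G{\left(D,N \right)} = \left(N + N\right) \left(-5 - 0\right) = 2 N \left(-5 + 0\right) = 2 N \left(-5\right) = - 10 N$)
$H{\left(59 \right)} + \left(331 + G{\left(d{\left(-6,-1 \right)},26 \right)}\right) = 32 \cdot 59^{2} + \left(331 - 260\right) = 32 \cdot 3481 + \left(331 - 260\right) = 111392 + 71 = 111463$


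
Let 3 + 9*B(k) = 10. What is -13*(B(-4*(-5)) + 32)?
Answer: -3835/9 ≈ -426.11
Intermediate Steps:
B(k) = 7/9 (B(k) = -1/3 + (1/9)*10 = -1/3 + 10/9 = 7/9)
-13*(B(-4*(-5)) + 32) = -13*(7/9 + 32) = -13*295/9 = -3835/9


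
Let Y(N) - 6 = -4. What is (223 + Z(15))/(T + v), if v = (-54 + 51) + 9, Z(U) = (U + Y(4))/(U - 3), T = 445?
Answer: 2693/5412 ≈ 0.49760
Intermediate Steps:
Y(N) = 2 (Y(N) = 6 - 4 = 2)
Z(U) = (2 + U)/(-3 + U) (Z(U) = (U + 2)/(U - 3) = (2 + U)/(-3 + U))
v = 6 (v = -3 + 9 = 6)
(223 + Z(15))/(T + v) = (223 + (2 + 15)/(-3 + 15))/(445 + 6) = (223 + 17/12)/451 = (223 + (1/12)*17)*(1/451) = (223 + 17/12)*(1/451) = (2693/12)*(1/451) = 2693/5412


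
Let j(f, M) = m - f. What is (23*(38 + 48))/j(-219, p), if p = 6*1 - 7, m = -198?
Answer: 1978/21 ≈ 94.190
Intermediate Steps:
p = -1 (p = 6 - 7 = -1)
j(f, M) = -198 - f
(23*(38 + 48))/j(-219, p) = (23*(38 + 48))/(-198 - 1*(-219)) = (23*86)/(-198 + 219) = 1978/21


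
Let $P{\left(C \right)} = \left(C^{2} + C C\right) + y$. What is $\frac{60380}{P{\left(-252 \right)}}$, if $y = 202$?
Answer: $\frac{6038}{12721} \approx 0.47465$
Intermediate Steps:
$P{\left(C \right)} = 202 + 2 C^{2}$ ($P{\left(C \right)} = \left(C^{2} + C C\right) + 202 = \left(C^{2} + C^{2}\right) + 202 = 2 C^{2} + 202 = 202 + 2 C^{2}$)
$\frac{60380}{P{\left(-252 \right)}} = \frac{60380}{202 + 2 \left(-252\right)^{2}} = \frac{60380}{202 + 2 \cdot 63504} = \frac{60380}{202 + 127008} = \frac{60380}{127210} = 60380 \cdot \frac{1}{127210} = \frac{6038}{12721}$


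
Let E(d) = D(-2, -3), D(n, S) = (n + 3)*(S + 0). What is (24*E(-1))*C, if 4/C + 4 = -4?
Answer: 36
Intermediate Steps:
C = -½ (C = 4/(-4 - 4) = 4/(-8) = 4*(-⅛) = -½ ≈ -0.50000)
D(n, S) = S*(3 + n) (D(n, S) = (3 + n)*S = S*(3 + n))
E(d) = -3 (E(d) = -3*(3 - 2) = -3*1 = -3)
(24*E(-1))*C = (24*(-3))*(-½) = -72*(-½) = 36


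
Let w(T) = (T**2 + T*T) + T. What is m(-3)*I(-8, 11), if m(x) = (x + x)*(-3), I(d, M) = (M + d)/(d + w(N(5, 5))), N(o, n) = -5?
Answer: 54/37 ≈ 1.4595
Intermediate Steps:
w(T) = T + 2*T**2 (w(T) = (T**2 + T**2) + T = 2*T**2 + T = T + 2*T**2)
I(d, M) = (M + d)/(45 + d) (I(d, M) = (M + d)/(d - 5*(1 + 2*(-5))) = (M + d)/(d - 5*(1 - 10)) = (M + d)/(d - 5*(-9)) = (M + d)/(d + 45) = (M + d)/(45 + d))
m(x) = -6*x (m(x) = (2*x)*(-3) = -6*x)
m(-3)*I(-8, 11) = (-6*(-3))*((11 - 8)/(45 - 8)) = 18*(3/37) = 54/37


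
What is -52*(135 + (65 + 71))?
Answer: -14092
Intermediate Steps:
-52*(135 + (65 + 71)) = -52*(135 + 136) = -52*271 = -14092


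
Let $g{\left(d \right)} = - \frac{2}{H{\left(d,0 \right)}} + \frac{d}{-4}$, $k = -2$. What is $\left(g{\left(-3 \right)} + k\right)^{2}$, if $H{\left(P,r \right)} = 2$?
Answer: $\frac{81}{16} \approx 5.0625$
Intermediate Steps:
$g{\left(d \right)} = -1 - \frac{d}{4}$ ($g{\left(d \right)} = - \frac{2}{2} + \frac{d}{-4} = \left(-2\right) \frac{1}{2} + d \left(- \frac{1}{4}\right) = -1 - \frac{d}{4}$)
$\left(g{\left(-3 \right)} + k\right)^{2} = \left(\left(-1 - - \frac{3}{4}\right) - 2\right)^{2} = \left(\left(-1 + \frac{3}{4}\right) - 2\right)^{2} = \left(- \frac{1}{4} - 2\right)^{2} = \left(- \frac{9}{4}\right)^{2} = \frac{81}{16}$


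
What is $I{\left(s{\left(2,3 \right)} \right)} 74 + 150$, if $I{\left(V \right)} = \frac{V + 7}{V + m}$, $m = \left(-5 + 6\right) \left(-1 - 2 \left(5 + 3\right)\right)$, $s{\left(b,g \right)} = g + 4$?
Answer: $\frac{232}{5} \approx 46.4$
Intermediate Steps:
$s{\left(b,g \right)} = 4 + g$
$m = -17$ ($m = 1 \left(-1 - 16\right) = 1 \left(-17\right) = -17$)
$I{\left(V \right)} = \frac{7 + V}{-17 + V}$ ($I{\left(V \right)} = \frac{V + 7}{V - 17} = \frac{7 + V}{-17 + V}$)
$I{\left(s{\left(2,3 \right)} \right)} 74 + 150 = \frac{7 + \left(4 + 3\right)}{-17 + \left(4 + 3\right)} 74 + 150 = \frac{7 + 7}{-17 + 7} \cdot 74 + 150 = \frac{1}{-10} \cdot 14 \cdot 74 + 150 = \left(- \frac{1}{10}\right) 14 \cdot 74 + 150 = \left(- \frac{7}{5}\right) 74 + 150 = - \frac{518}{5} + 150 = \frac{232}{5}$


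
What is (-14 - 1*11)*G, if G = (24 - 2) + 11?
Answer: -825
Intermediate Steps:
G = 33 (G = 22 + 11 = 33)
(-14 - 1*11)*G = (-14 - 1*11)*33 = (-14 - 11)*33 = -25*33 = -825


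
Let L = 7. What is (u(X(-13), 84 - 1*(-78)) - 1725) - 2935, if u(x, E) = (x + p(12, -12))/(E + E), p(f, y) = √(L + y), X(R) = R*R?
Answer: -1509671/324 + I*√5/324 ≈ -4659.5 + 0.0069014*I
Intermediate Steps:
X(R) = R²
p(f, y) = √(7 + y)
u(x, E) = (x + I*√5)/(2*E) (u(x, E) = (x + √(7 - 12))/(E + E) = (x + √(-5))/((2*E)) = (x + I*√5)*(1/(2*E)) = (x + I*√5)/(2*E))
(u(X(-13), 84 - 1*(-78)) - 1725) - 2935 = (((-13)² + I*√5)/(2*(84 - 1*(-78))) - 1725) - 2935 = ((169 + I*√5)/(2*(84 + 78)) - 1725) - 2935 = ((½)*(169 + I*√5)/162 - 1725) - 2935 = ((½)*(1/162)*(169 + I*√5) - 1725) - 2935 = ((169/324 + I*√5/324) - 1725) - 2935 = (-558731/324 + I*√5/324) - 2935 = -1509671/324 + I*√5/324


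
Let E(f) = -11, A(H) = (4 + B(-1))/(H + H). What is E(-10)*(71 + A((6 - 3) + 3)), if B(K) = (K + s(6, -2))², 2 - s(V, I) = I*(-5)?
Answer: -10307/12 ≈ -858.92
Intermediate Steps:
s(V, I) = 2 + 5*I (s(V, I) = 2 - I*(-5) = 2 - (-5)*I = 2 + 5*I)
B(K) = (-8 + K)² (B(K) = (K + (2 + 5*(-2)))² = (K + (2 - 10))² = (K - 8)² = (-8 + K)²)
A(H) = 85/(2*H) (A(H) = (4 + (-8 - 1)²)/(H + H) = (4 + (-9)²)/((2*H)) = (4 + 81)*(1/(2*H)) = 85*(1/(2*H)) = 85/(2*H))
E(-10)*(71 + A((6 - 3) + 3)) = -11*(71 + 85/(2*((6 - 3) + 3))) = -11*(71 + 85/(2*(3 + 3))) = -11*(71 + (85/2)/6) = -11*(71 + (85/2)*(⅙)) = -11*(71 + 85/12) = -11*937/12 = -10307/12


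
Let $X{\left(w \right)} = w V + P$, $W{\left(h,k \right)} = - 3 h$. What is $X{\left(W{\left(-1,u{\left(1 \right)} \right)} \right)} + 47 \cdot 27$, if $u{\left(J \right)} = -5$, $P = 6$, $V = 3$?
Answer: $1284$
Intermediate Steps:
$X{\left(w \right)} = 6 + 3 w$ ($X{\left(w \right)} = w 3 + 6 = 3 w + 6 = 6 + 3 w$)
$X{\left(W{\left(-1,u{\left(1 \right)} \right)} \right)} + 47 \cdot 27 = \left(6 + 3 \left(\left(-3\right) \left(-1\right)\right)\right) + 47 \cdot 27 = \left(6 + 3 \cdot 3\right) + 1269 = \left(6 + 9\right) + 1269 = 15 + 1269 = 1284$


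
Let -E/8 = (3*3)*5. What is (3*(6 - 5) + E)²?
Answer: 127449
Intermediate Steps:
E = -360 (E = -8*3*3*5 = -72*5 = -8*45 = -360)
(3*(6 - 5) + E)² = (3*(6 - 5) - 360)² = (3*1 - 360)² = (3 - 360)² = (-357)² = 127449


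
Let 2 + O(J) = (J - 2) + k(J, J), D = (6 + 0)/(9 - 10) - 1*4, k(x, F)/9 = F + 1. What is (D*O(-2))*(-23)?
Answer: -3450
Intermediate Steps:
k(x, F) = 9 + 9*F (k(x, F) = 9*(F + 1) = 9*(1 + F) = 9 + 9*F)
D = -10 (D = 6/(-1) - 4 = 6*(-1) - 4 = -6 - 4 = -10)
O(J) = 5 + 10*J (O(J) = -2 + ((J - 2) + (9 + 9*J)) = -2 + ((-2 + J) + (9 + 9*J)) = -2 + (7 + 10*J) = 5 + 10*J)
(D*O(-2))*(-23) = -10*(5 + 10*(-2))*(-23) = -10*(5 - 20)*(-23) = -10*(-15)*(-23) = 150*(-23) = -3450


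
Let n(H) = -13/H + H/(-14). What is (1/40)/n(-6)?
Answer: 21/2180 ≈ 0.0096330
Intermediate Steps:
n(H) = -13/H - H/14 (n(H) = -13/H + H*(-1/14) = -13/H - H/14)
(1/40)/n(-6) = (1/40)/(-13/(-6) - 1/14*(-6)) = (1*(1/40))/(-13*(-⅙) + 3/7) = 1/(40*(13/6 + 3/7)) = 1/(40*(109/42)) = (1/40)*(42/109) = 21/2180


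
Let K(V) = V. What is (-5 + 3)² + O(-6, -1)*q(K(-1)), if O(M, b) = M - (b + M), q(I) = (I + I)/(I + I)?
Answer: 5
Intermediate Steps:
q(I) = 1 (q(I) = (2*I)/((2*I)) = (2*I)*(1/(2*I)) = 1)
O(M, b) = -b (O(M, b) = M - (M + b) = M + (-M - b) = -b)
(-5 + 3)² + O(-6, -1)*q(K(-1)) = (-5 + 3)² - 1*(-1)*1 = (-2)² + 1*1 = 4 + 1 = 5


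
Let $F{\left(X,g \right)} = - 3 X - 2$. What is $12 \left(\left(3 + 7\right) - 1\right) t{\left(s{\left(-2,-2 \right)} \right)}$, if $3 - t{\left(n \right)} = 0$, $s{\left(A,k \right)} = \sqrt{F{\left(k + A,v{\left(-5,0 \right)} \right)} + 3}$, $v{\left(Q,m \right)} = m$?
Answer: $324$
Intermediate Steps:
$F{\left(X,g \right)} = -2 - 3 X$
$s{\left(A,k \right)} = \sqrt{1 - 3 A - 3 k}$ ($s{\left(A,k \right)} = \sqrt{\left(-2 - 3 \left(k + A\right)\right) + 3} = \sqrt{\left(-2 - 3 \left(A + k\right)\right) + 3} = \sqrt{\left(-2 - \left(3 A + 3 k\right)\right) + 3} = \sqrt{\left(-2 - 3 A - 3 k\right) + 3} = \sqrt{1 - 3 A - 3 k}$)
$t{\left(n \right)} = 3$ ($t{\left(n \right)} = 3 - 0 = 3 + 0 = 3$)
$12 \left(\left(3 + 7\right) - 1\right) t{\left(s{\left(-2,-2 \right)} \right)} = 12 \left(\left(3 + 7\right) - 1\right) 3 = 12 \left(10 - 1\right) 3 = 12 \cdot 9 \cdot 3 = 108 \cdot 3 = 324$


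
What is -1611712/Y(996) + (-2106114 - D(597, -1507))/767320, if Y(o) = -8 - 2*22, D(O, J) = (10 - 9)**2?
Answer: 61829466693/1995032 ≈ 30992.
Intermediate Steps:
D(O, J) = 1 (D(O, J) = 1**2 = 1)
Y(o) = -52 (Y(o) = -8 - 44 = -52)
-1611712/Y(996) + (-2106114 - D(597, -1507))/767320 = -1611712/(-52) + (-2106114 - 1*1)/767320 = -1611712*(-1/52) + (-2106114 - 1)*(1/767320) = 402928/13 - 2106115*1/767320 = 402928/13 - 421223/153464 = 61829466693/1995032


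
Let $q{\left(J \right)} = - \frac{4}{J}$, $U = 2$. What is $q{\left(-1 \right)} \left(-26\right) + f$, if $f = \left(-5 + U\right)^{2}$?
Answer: $-95$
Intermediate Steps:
$f = 9$ ($f = \left(-5 + 2\right)^{2} = \left(-3\right)^{2} = 9$)
$q{\left(-1 \right)} \left(-26\right) + f = - \frac{4}{-1} \left(-26\right) + 9 = \left(-4\right) \left(-1\right) \left(-26\right) + 9 = 4 \left(-26\right) + 9 = -104 + 9 = -95$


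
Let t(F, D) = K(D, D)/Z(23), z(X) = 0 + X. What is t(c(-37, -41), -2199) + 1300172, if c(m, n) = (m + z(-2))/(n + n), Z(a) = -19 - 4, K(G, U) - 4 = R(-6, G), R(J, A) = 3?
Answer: 29903949/23 ≈ 1.3002e+6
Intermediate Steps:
K(G, U) = 7 (K(G, U) = 4 + 3 = 7)
z(X) = X
Z(a) = -23
c(m, n) = (-2 + m)/(2*n) (c(m, n) = (m - 2)/(n + n) = (-2 + m)/((2*n)) = (-2 + m)*(1/(2*n)) = (-2 + m)/(2*n))
t(F, D) = -7/23 (t(F, D) = 7/(-23) = 7*(-1/23) = -7/23)
t(c(-37, -41), -2199) + 1300172 = -7/23 + 1300172 = 29903949/23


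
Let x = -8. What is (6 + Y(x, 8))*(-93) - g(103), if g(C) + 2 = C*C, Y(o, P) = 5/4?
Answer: -45125/4 ≈ -11281.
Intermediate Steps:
Y(o, P) = 5/4 (Y(o, P) = 5*(¼) = 5/4)
g(C) = -2 + C² (g(C) = -2 + C*C = -2 + C²)
(6 + Y(x, 8))*(-93) - g(103) = (6 + 5/4)*(-93) - (-2 + 103²) = (29/4)*(-93) - (-2 + 10609) = -2697/4 - 1*10607 = -2697/4 - 10607 = -45125/4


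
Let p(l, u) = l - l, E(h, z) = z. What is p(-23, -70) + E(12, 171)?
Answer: 171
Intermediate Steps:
p(l, u) = 0
p(-23, -70) + E(12, 171) = 0 + 171 = 171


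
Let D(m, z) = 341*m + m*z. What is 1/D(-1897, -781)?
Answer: 1/834680 ≈ 1.1981e-6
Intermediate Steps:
1/D(-1897, -781) = 1/(-1897*(341 - 781)) = 1/(-1897*(-440)) = 1/834680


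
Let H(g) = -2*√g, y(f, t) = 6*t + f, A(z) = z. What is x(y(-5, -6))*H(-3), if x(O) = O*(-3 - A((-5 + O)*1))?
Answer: 3526*I*√3 ≈ 6107.2*I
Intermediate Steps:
y(f, t) = f + 6*t
x(O) = O*(2 - O) (x(O) = O*(-3 - (-5 + O)) = O*(-3 + (5 - O)) = O*(2 - O))
x(y(-5, -6))*H(-3) = ((-5 + 6*(-6))*(2 - (-5 + 6*(-6))))*(-2*I*√3) = ((-5 - 36)*(2 - (-5 - 36)))*(-2*I*√3) = (-41*(2 - 1*(-41)))*(-2*I*√3) = (-41*(2 + 41))*(-2*I*√3) = (-41*43)*(-2*I*√3) = -(-3526)*I*√3 = 3526*I*√3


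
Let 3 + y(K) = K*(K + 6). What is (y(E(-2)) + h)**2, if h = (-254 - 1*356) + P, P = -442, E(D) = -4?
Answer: 1129969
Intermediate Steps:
y(K) = -3 + K*(6 + K) (y(K) = -3 + K*(K + 6) = -3 + K*(6 + K))
h = -1052 (h = (-254 - 1*356) - 442 = (-254 - 356) - 442 = -610 - 442 = -1052)
(y(E(-2)) + h)**2 = ((-3 + (-4)**2 + 6*(-4)) - 1052)**2 = ((-3 + 16 - 24) - 1052)**2 = (-11 - 1052)**2 = (-1063)**2 = 1129969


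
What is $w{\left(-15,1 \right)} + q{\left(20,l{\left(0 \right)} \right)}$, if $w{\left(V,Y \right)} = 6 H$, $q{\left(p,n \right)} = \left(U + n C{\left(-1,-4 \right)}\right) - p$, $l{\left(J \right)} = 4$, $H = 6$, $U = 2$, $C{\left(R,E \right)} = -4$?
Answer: $2$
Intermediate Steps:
$q{\left(p,n \right)} = 2 - p - 4 n$ ($q{\left(p,n \right)} = \left(2 + n \left(-4\right)\right) - p = \left(2 - 4 n\right) - p = 2 - p - 4 n$)
$w{\left(V,Y \right)} = 36$ ($w{\left(V,Y \right)} = 6 \cdot 6 = 36$)
$w{\left(-15,1 \right)} + q{\left(20,l{\left(0 \right)} \right)} = 36 - 34 = 2$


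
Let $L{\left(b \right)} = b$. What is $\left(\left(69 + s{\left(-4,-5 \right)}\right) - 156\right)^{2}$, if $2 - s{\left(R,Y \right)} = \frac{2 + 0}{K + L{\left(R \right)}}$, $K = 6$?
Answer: $7396$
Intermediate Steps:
$s{\left(R,Y \right)} = 2 - \frac{2}{6 + R}$ ($s{\left(R,Y \right)} = 2 - \frac{2 + 0}{6 + R} = 2 - \frac{2}{6 + R}$)
$\left(\left(69 + s{\left(-4,-5 \right)}\right) - 156\right)^{2} = \left(\left(69 + \frac{2 \left(5 - 4\right)}{6 - 4}\right) - 156\right)^{2} = \left(\left(69 + 2 \cdot \frac{1}{2} \cdot 1\right) - 156\right)^{2} = \left(\left(69 + 1\right) - 156\right)^{2} = \left(70 - 156\right)^{2} = \left(-86\right)^{2} = 7396$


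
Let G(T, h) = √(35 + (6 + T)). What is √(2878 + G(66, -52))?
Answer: √(2878 + √107) ≈ 53.743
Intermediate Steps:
G(T, h) = √(41 + T)
√(2878 + G(66, -52)) = √(2878 + √(41 + 66)) = √(2878 + √107)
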